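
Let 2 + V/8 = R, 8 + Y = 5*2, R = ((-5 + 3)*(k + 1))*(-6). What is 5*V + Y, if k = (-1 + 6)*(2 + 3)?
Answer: 12402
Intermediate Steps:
k = 25 (k = 5*5 = 25)
R = 312 (R = ((-5 + 3)*(25 + 1))*(-6) = -2*26*(-6) = -52*(-6) = 312)
Y = 2 (Y = -8 + 5*2 = -8 + 10 = 2)
V = 2480 (V = -16 + 8*312 = -16 + 2496 = 2480)
5*V + Y = 5*2480 + 2 = 12400 + 2 = 12402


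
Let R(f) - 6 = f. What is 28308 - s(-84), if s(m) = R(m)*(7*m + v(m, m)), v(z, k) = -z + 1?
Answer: -10926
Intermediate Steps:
R(f) = 6 + f
v(z, k) = 1 - z
s(m) = (1 + 6*m)*(6 + m) (s(m) = (6 + m)*(7*m + (1 - m)) = (6 + m)*(1 + 6*m) = (1 + 6*m)*(6 + m))
28308 - s(-84) = 28308 - (1 + 6*(-84))*(6 - 84) = 28308 - (1 - 504)*(-78) = 28308 - (-503)*(-78) = 28308 - 1*39234 = 28308 - 39234 = -10926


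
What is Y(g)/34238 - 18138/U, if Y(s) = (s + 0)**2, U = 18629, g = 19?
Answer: -32330725/33569458 ≈ -0.96310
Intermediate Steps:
Y(s) = s**2
Y(g)/34238 - 18138/U = 19**2/34238 - 18138/18629 = 361*(1/34238) - 18138*1/18629 = 19/1802 - 18138/18629 = -32330725/33569458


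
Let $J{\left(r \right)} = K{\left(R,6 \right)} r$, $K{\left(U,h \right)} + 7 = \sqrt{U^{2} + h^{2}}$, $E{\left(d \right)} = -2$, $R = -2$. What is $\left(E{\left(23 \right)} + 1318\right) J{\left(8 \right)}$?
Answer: $-73696 + 21056 \sqrt{10} \approx -7111.1$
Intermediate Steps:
$K{\left(U,h \right)} = -7 + \sqrt{U^{2} + h^{2}}$
$J{\left(r \right)} = r \left(-7 + 2 \sqrt{10}\right)$ ($J{\left(r \right)} = \left(-7 + \sqrt{\left(-2\right)^{2} + 6^{2}}\right) r = \left(-7 + \sqrt{4 + 36}\right) r = \left(-7 + \sqrt{40}\right) r = \left(-7 + 2 \sqrt{10}\right) r = r \left(-7 + 2 \sqrt{10}\right)$)
$\left(E{\left(23 \right)} + 1318\right) J{\left(8 \right)} = \left(-2 + 1318\right) 8 \left(-7 + 2 \sqrt{10}\right) = 1316 \left(-56 + 16 \sqrt{10}\right) = -73696 + 21056 \sqrt{10}$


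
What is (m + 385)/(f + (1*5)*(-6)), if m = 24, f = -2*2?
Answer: -409/34 ≈ -12.029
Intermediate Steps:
f = -4
(m + 385)/(f + (1*5)*(-6)) = (24 + 385)/(-4 + (1*5)*(-6)) = 409/(-4 + 5*(-6)) = 409/(-4 - 30) = 409/(-34) = 409*(-1/34) = -409/34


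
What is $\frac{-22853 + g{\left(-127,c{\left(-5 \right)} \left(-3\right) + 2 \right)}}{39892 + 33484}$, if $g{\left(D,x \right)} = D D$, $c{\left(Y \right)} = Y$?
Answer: $- \frac{1681}{18344} \approx -0.091638$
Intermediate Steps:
$g{\left(D,x \right)} = D^{2}$
$\frac{-22853 + g{\left(-127,c{\left(-5 \right)} \left(-3\right) + 2 \right)}}{39892 + 33484} = \frac{-22853 + \left(-127\right)^{2}}{39892 + 33484} = \frac{-22853 + 16129}{73376} = \left(-6724\right) \frac{1}{73376} = - \frac{1681}{18344}$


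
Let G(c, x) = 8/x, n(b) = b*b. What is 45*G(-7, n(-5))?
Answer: 72/5 ≈ 14.400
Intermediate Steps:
n(b) = b**2
45*G(-7, n(-5)) = 45*(8/((-5)**2)) = 45*(8/25) = 72/5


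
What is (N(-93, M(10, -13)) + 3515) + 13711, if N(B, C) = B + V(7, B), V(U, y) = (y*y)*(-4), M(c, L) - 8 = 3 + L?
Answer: -17463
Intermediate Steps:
M(c, L) = 11 + L (M(c, L) = 8 + (3 + L) = 11 + L)
V(U, y) = -4*y**2 (V(U, y) = y**2*(-4) = -4*y**2)
N(B, C) = B - 4*B**2
(N(-93, M(10, -13)) + 3515) + 13711 = (-93*(1 - 4*(-93)) + 3515) + 13711 = (-93*(1 + 372) + 3515) + 13711 = (-93*373 + 3515) + 13711 = (-34689 + 3515) + 13711 = -31174 + 13711 = -17463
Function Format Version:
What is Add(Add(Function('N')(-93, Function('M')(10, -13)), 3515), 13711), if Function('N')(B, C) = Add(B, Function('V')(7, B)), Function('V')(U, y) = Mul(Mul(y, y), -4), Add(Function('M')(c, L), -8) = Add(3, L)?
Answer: -17463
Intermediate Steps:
Function('M')(c, L) = Add(11, L) (Function('M')(c, L) = Add(8, Add(3, L)) = Add(11, L))
Function('V')(U, y) = Mul(-4, Pow(y, 2)) (Function('V')(U, y) = Mul(Pow(y, 2), -4) = Mul(-4, Pow(y, 2)))
Function('N')(B, C) = Add(B, Mul(-4, Pow(B, 2)))
Add(Add(Function('N')(-93, Function('M')(10, -13)), 3515), 13711) = Add(Add(Mul(-93, Add(1, Mul(-4, -93))), 3515), 13711) = Add(Add(Mul(-93, Add(1, 372)), 3515), 13711) = Add(Add(Mul(-93, 373), 3515), 13711) = Add(Add(-34689, 3515), 13711) = Add(-31174, 13711) = -17463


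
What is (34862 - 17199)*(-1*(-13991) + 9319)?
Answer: 411724530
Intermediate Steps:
(34862 - 17199)*(-1*(-13991) + 9319) = 17663*(13991 + 9319) = 17663*23310 = 411724530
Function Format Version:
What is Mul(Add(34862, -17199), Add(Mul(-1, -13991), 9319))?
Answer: 411724530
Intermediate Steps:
Mul(Add(34862, -17199), Add(Mul(-1, -13991), 9319)) = Mul(17663, Add(13991, 9319)) = Mul(17663, 23310) = 411724530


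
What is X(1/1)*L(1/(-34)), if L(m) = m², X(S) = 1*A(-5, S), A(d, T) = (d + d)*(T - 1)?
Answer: 0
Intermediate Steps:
A(d, T) = 2*d*(-1 + T) (A(d, T) = (2*d)*(-1 + T) = 2*d*(-1 + T))
X(S) = 10 - 10*S (X(S) = 1*(2*(-5)*(-1 + S)) = 1*(10 - 10*S) = 10 - 10*S)
X(1/1)*L(1/(-34)) = (10 - 10/1)*(1/(-34))² = (10 - 10)*(-1/34)² = (10 - 10*1)*(1/1156) = (10 - 10)*(1/1156) = 0*(1/1156) = 0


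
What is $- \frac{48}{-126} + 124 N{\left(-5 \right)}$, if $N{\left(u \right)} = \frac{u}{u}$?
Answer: $\frac{2612}{21} \approx 124.38$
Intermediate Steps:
$N{\left(u \right)} = 1$
$- \frac{48}{-126} + 124 N{\left(-5 \right)} = - \frac{48}{-126} + 124 \cdot 1 = \left(-48\right) \left(- \frac{1}{126}\right) + 124 = \frac{8}{21} + 124 = \frac{2612}{21}$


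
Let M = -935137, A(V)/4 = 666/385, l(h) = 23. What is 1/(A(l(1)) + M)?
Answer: -385/360025081 ≈ -1.0694e-6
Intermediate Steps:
A(V) = 2664/385 (A(V) = 4*(666/385) = 2664/385)
1/(A(l(1)) + M) = 1/(2664/385 - 935137) = 1/(-360025081/385) = -385/360025081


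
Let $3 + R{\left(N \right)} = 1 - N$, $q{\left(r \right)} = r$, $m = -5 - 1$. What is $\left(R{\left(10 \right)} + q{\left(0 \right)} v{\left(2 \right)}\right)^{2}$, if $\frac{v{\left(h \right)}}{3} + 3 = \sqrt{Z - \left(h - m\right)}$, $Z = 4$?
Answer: $144$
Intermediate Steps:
$m = -6$
$v{\left(h \right)} = -9 + 3 \sqrt{-2 - h}$ ($v{\left(h \right)} = -9 + 3 \sqrt{4 - \left(6 + h\right)} = -9 + 3 \sqrt{-2 - h}$)
$R{\left(N \right)} = -2 - N$ ($R{\left(N \right)} = -3 - \left(-1 + N\right) = -2 - N$)
$\left(R{\left(10 \right)} + q{\left(0 \right)} v{\left(2 \right)}\right)^{2} = \left(\left(-2 - 10\right) + 0 \left(-9 + 3 \sqrt{-2 - 2}\right)\right)^{2} = \left(-12 + 0 \left(-9 + 3 \sqrt{-4}\right)\right)^{2} = \left(-12 + 0 \left(-9 + 3 \cdot 2 i\right)\right)^{2} = \left(-12 + 0 \left(-9 + 6 i\right)\right)^{2} = \left(-12 + 0\right)^{2} = \left(-12\right)^{2} = 144$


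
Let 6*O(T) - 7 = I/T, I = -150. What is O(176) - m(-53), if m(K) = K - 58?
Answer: 59149/528 ≈ 112.02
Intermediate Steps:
O(T) = 7/6 - 25/T (O(T) = 7/6 + (-150/T)/6 = 7/6 - 25/T)
m(K) = -58 + K
O(176) - m(-53) = (7/6 - 25/176) - (-58 - 53) = (7/6 - 25*1/176) - 1*(-111) = (7/6 - 25/176) + 111 = 541/528 + 111 = 59149/528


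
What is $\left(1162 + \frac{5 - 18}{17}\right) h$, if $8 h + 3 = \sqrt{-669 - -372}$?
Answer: $- \frac{59223}{136} + \frac{59223 i \sqrt{33}}{136} \approx -435.46 + 2501.5 i$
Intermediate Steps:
$h = - \frac{3}{8} + \frac{3 i \sqrt{33}}{8}$ ($h = - \frac{3}{8} + \frac{\sqrt{-669 - -372}}{8} = - \frac{3}{8} + \frac{\sqrt{-669 + 372}}{8} = - \frac{3}{8} + \frac{\sqrt{-297}}{8} = - \frac{3}{8} + \frac{3 i \sqrt{33}}{8} \approx -0.375 + 2.1542 i$)
$\left(1162 + \frac{5 - 18}{17}\right) h = \left(1162 + \frac{5 - 18}{17}\right) \left(- \frac{3}{8} + \frac{3 i \sqrt{33}}{8}\right) = \left(1162 + \frac{1}{17} \left(-13\right)\right) \left(- \frac{3}{8} + \frac{3 i \sqrt{33}}{8}\right) = \left(1162 - \frac{13}{17}\right) \left(- \frac{3}{8} + \frac{3 i \sqrt{33}}{8}\right) = \frac{19741 \left(- \frac{3}{8} + \frac{3 i \sqrt{33}}{8}\right)}{17} = - \frac{59223}{136} + \frac{59223 i \sqrt{33}}{136}$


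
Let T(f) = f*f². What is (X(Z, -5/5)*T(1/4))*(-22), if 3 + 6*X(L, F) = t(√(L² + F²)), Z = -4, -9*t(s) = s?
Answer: 11/64 + 11*√17/1728 ≈ 0.19812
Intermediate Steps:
t(s) = -s/9
X(L, F) = -½ - √(F² + L²)/54 (X(L, F) = -½ + (-√(L² + F²)/9)/6 = -½ + (-√(F² + L²)/9)/6 = -½ - √(F² + L²)/54)
T(f) = f³
(X(Z, -5/5)*T(1/4))*(-22) = ((-½ - √((-5/5)² + (-4)²)/54)*(1/4)³)*(-22) = ((-½ - √((-5*⅕)² + 16)/54)*(¼)³)*(-22) = ((-½ - √((-1)² + 16)/54)*(1/64))*(-22) = ((-½ - √(1 + 16)/54)*(1/64))*(-22) = ((-½ - √17/54)*(1/64))*(-22) = (-1/128 - √17/3456)*(-22) = 11/64 + 11*√17/1728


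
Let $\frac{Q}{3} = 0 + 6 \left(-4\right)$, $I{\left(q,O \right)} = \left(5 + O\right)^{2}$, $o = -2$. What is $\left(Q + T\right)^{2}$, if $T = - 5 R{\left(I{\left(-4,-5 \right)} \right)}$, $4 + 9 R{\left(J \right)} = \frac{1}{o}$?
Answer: $\frac{19321}{4} \approx 4830.3$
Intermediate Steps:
$R{\left(J \right)} = - \frac{1}{2}$ ($R{\left(J \right)} = - \frac{4}{9} + \frac{1}{9 \left(-2\right)} = - \frac{4}{9} + \frac{1}{9} \left(- \frac{1}{2}\right) = - \frac{4}{9} - \frac{1}{18} = - \frac{1}{2}$)
$T = \frac{5}{2}$ ($T = \left(-5\right) \left(- \frac{1}{2}\right) = \frac{5}{2} \approx 2.5$)
$Q = -72$ ($Q = 3 \left(0 + 6 \left(-4\right)\right) = 3 \left(0 - 24\right) = 3 \left(-24\right) = -72$)
$\left(Q + T\right)^{2} = \left(-72 + \frac{5}{2}\right)^{2} = \left(- \frac{139}{2}\right)^{2} = \frac{19321}{4}$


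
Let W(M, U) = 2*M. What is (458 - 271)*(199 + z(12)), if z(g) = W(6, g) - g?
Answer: 37213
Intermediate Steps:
z(g) = 12 - g (z(g) = 2*6 - g = 12 - g)
(458 - 271)*(199 + z(12)) = (458 - 271)*(199 + (12 - 1*12)) = 187*(199 + (12 - 12)) = 187*(199 + 0) = 187*199 = 37213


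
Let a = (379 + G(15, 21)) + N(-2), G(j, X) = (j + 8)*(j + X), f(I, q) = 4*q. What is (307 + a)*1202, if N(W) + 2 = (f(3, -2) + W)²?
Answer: 1937624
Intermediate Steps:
G(j, X) = (8 + j)*(X + j)
N(W) = -2 + (-8 + W)² (N(W) = -2 + (4*(-2) + W)² = -2 + (-8 + W)²)
a = 1305 (a = (379 + (15² + 8*21 + 8*15 + 21*15)) + (-2 + (-8 - 2)²) = (379 + (225 + 168 + 120 + 315)) + (-2 + (-10)²) = (379 + 828) + (-2 + 100) = 1207 + 98 = 1305)
(307 + a)*1202 = (307 + 1305)*1202 = 1612*1202 = 1937624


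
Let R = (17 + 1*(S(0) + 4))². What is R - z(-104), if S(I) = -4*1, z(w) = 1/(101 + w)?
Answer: 868/3 ≈ 289.33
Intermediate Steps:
S(I) = -4
R = 289 (R = (17 + 1*(-4 + 4))² = (17 + 1*0)² = (17 + 0)² = 17² = 289)
R - z(-104) = 289 - 1/(101 - 104) = 289 - 1/(-3) = 289 - 1*(-⅓) = 289 + ⅓ = 868/3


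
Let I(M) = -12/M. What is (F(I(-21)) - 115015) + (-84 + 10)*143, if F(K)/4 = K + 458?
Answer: -866339/7 ≈ -1.2376e+5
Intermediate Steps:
F(K) = 1832 + 4*K (F(K) = 4*(K + 458) = 4*(458 + K) = 1832 + 4*K)
(F(I(-21)) - 115015) + (-84 + 10)*143 = ((1832 + 4*(-12/(-21))) - 115015) + (-84 + 10)*143 = ((1832 + 4*(-12*(-1/21))) - 115015) - 74*143 = ((1832 + 4*(4/7)) - 115015) - 10582 = ((1832 + 16/7) - 115015) - 10582 = (12840/7 - 115015) - 10582 = -792265/7 - 10582 = -866339/7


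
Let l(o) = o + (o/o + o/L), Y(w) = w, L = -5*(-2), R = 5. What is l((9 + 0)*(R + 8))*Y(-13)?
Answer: -16861/10 ≈ -1686.1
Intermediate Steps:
L = 10
l(o) = 1 + 11*o/10 (l(o) = o + (o/o + o/10) = o + (1 + o*(1/10)) = o + (1 + o/10) = 1 + 11*o/10)
l((9 + 0)*(R + 8))*Y(-13) = (1 + 11*((9 + 0)*(5 + 8))/10)*(-13) = (1 + 11*(9*13)/10)*(-13) = (1 + (11/10)*117)*(-13) = (1 + 1287/10)*(-13) = (1297/10)*(-13) = -16861/10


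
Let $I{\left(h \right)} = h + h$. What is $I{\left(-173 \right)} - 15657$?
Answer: $-16003$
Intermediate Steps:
$I{\left(h \right)} = 2 h$
$I{\left(-173 \right)} - 15657 = 2 \left(-173\right) - 15657 = -346 - 15657 = -16003$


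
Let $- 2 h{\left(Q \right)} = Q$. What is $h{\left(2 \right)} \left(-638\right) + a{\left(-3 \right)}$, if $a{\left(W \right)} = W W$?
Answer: $647$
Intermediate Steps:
$h{\left(Q \right)} = - \frac{Q}{2}$
$a{\left(W \right)} = W^{2}$
$h{\left(2 \right)} \left(-638\right) + a{\left(-3 \right)} = \left(- \frac{1}{2}\right) 2 \left(-638\right) + \left(-3\right)^{2} = \left(-1\right) \left(-638\right) + 9 = 638 + 9 = 647$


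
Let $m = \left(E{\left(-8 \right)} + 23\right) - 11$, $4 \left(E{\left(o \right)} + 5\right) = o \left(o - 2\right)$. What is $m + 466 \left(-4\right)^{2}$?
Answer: $7483$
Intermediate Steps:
$E{\left(o \right)} = -5 + \frac{o \left(-2 + o\right)}{4}$ ($E{\left(o \right)} = -5 + \frac{o \left(o - 2\right)}{4} = -5 + \frac{o \left(-2 + o\right)}{4}$)
$m = 27$ ($m = \left(\left(-5 - -4 + \frac{\left(-8\right)^{2}}{4}\right) + 23\right) - 11 = \left(\left(-5 + 4 + \frac{1}{4} \cdot 64\right) + 23\right) - 11 = \left(\left(-5 + 4 + 16\right) + 23\right) - 11 = \left(15 + 23\right) - 11 = 38 - 11 = 27$)
$m + 466 \left(-4\right)^{2} = 27 + 466 \left(-4\right)^{2} = 27 + 466 \cdot 16 = 27 + 7456 = 7483$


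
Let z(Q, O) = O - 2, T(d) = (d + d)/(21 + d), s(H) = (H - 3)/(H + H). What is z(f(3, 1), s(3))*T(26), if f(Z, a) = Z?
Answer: -104/47 ≈ -2.2128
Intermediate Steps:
s(H) = (-3 + H)/(2*H) (s(H) = (-3 + H)/((2*H)) = (-3 + H)*(1/(2*H)) = (-3 + H)/(2*H))
T(d) = 2*d/(21 + d) (T(d) = (2*d)/(21 + d) = 2*d/(21 + d))
z(Q, O) = -2 + O
z(f(3, 1), s(3))*T(26) = (-2 + (½)*(-3 + 3)/3)*(2*26/(21 + 26)) = (-2 + (½)*(⅓)*0)*(2*26/47) = (-2 + 0)*(2*26*(1/47)) = -2*52/47 = -104/47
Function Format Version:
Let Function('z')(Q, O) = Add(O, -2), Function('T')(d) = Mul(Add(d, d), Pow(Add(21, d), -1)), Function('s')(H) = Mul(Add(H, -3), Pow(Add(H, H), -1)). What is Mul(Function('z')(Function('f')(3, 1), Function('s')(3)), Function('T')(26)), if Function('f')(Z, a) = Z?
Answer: Rational(-104, 47) ≈ -2.2128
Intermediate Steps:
Function('s')(H) = Mul(Rational(1, 2), Pow(H, -1), Add(-3, H)) (Function('s')(H) = Mul(Add(-3, H), Pow(Mul(2, H), -1)) = Mul(Add(-3, H), Mul(Rational(1, 2), Pow(H, -1))) = Mul(Rational(1, 2), Pow(H, -1), Add(-3, H)))
Function('T')(d) = Mul(2, d, Pow(Add(21, d), -1)) (Function('T')(d) = Mul(Mul(2, d), Pow(Add(21, d), -1)) = Mul(2, d, Pow(Add(21, d), -1)))
Function('z')(Q, O) = Add(-2, O)
Mul(Function('z')(Function('f')(3, 1), Function('s')(3)), Function('T')(26)) = Mul(Add(-2, Mul(Rational(1, 2), Pow(3, -1), Add(-3, 3))), Mul(2, 26, Pow(Add(21, 26), -1))) = Mul(Add(-2, Mul(Rational(1, 2), Rational(1, 3), 0)), Mul(2, 26, Pow(47, -1))) = Mul(Add(-2, 0), Mul(2, 26, Rational(1, 47))) = Mul(-2, Rational(52, 47)) = Rational(-104, 47)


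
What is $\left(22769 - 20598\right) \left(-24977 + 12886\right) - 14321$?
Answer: $-26263882$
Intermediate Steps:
$\left(22769 - 20598\right) \left(-24977 + 12886\right) - 14321 = 2171 \left(-12091\right) - 14321 = -26249561 - 14321 = -26263882$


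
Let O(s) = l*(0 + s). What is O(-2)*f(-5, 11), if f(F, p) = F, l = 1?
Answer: 10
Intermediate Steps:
O(s) = s (O(s) = 1*(0 + s) = 1*s = s)
O(-2)*f(-5, 11) = -2*(-5) = 10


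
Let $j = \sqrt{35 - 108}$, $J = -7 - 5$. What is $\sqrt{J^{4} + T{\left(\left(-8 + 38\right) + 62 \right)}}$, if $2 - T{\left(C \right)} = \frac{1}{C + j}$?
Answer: $\sqrt{\frac{1907895 + 20738 i \sqrt{73}}{92 + i \sqrt{73}}} \approx 144.01 + 4.0 \cdot 10^{-6} i$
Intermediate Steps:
$J = -12$ ($J = -7 - 5 = -12$)
$j = i \sqrt{73}$ ($j = \sqrt{-73} = i \sqrt{73} \approx 8.544 i$)
$T{\left(C \right)} = 2 - \frac{1}{C + i \sqrt{73}}$
$\sqrt{J^{4} + T{\left(\left(-8 + 38\right) + 62 \right)}} = \sqrt{\left(-12\right)^{4} + \frac{-1 + 2 \left(\left(-8 + 38\right) + 62\right) + 2 i \sqrt{73}}{\left(\left(-8 + 38\right) + 62\right) + i \sqrt{73}}} = \sqrt{20736 + \frac{-1 + 2 \left(30 + 62\right) + 2 i \sqrt{73}}{\left(30 + 62\right) + i \sqrt{73}}} = \sqrt{20736 + \frac{-1 + 2 \cdot 92 + 2 i \sqrt{73}}{92 + i \sqrt{73}}} = \sqrt{20736 + \frac{-1 + 184 + 2 i \sqrt{73}}{92 + i \sqrt{73}}} = \sqrt{20736 + \frac{183 + 2 i \sqrt{73}}{92 + i \sqrt{73}}}$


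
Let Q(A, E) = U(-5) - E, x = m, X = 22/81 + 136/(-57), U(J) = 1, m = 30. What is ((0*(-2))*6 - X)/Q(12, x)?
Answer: -3254/44631 ≈ -0.072909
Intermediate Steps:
X = -3254/1539 (X = 22*(1/81) + 136*(-1/57) = 22/81 - 136/57 = -3254/1539 ≈ -2.1144)
x = 30
Q(A, E) = 1 - E
((0*(-2))*6 - X)/Q(12, x) = ((0*(-2))*6 - 1*(-3254/1539))/(1 - 1*30) = (0*6 + 3254/1539)/(1 - 30) = (0 + 3254/1539)/(-29) = (3254/1539)*(-1/29) = -3254/44631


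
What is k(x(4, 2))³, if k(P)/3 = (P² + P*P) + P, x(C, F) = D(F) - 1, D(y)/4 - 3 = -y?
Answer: 250047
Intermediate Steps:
D(y) = 12 - 4*y (D(y) = 12 + 4*(-y) = 12 - 4*y)
x(C, F) = 11 - 4*F (x(C, F) = (12 - 4*F) - 1 = 11 - 4*F)
k(P) = 3*P + 6*P² (k(P) = 3*((P² + P*P) + P) = 3*((P² + P²) + P) = 3*(2*P² + P) = 3*(P + 2*P²) = 3*P + 6*P²)
k(x(4, 2))³ = (3*(11 - 4*2)*(1 + 2*(11 - 4*2)))³ = (3*(11 - 8)*(1 + 2*(11 - 8)))³ = (3*3*(1 + 2*3))³ = (3*3*(1 + 6))³ = (3*3*7)³ = 63³ = 250047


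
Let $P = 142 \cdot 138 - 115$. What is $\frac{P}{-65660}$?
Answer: $- \frac{2783}{9380} \approx -0.2967$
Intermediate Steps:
$P = 19481$ ($P = 19596 - 115 = 19481$)
$\frac{P}{-65660} = \frac{19481}{-65660} = 19481 \left(- \frac{1}{65660}\right) = - \frac{2783}{9380}$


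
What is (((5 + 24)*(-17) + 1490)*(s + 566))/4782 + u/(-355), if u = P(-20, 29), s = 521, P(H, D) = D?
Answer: 384588667/1697610 ≈ 226.55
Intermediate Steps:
u = 29
(((5 + 24)*(-17) + 1490)*(s + 566))/4782 + u/(-355) = (((5 + 24)*(-17) + 1490)*(521 + 566))/4782 + 29/(-355) = ((29*(-17) + 1490)*1087)*(1/4782) + 29*(-1/355) = ((-493 + 1490)*1087)*(1/4782) - 29/355 = (997*1087)*(1/4782) - 29/355 = 1083739*(1/4782) - 29/355 = 1083739/4782 - 29/355 = 384588667/1697610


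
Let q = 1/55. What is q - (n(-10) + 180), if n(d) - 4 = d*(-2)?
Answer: -11219/55 ≈ -203.98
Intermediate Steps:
n(d) = 4 - 2*d (n(d) = 4 + d*(-2) = 4 - 2*d)
q = 1/55 ≈ 0.018182
q - (n(-10) + 180) = 1/55 - ((4 - 2*(-10)) + 180) = 1/55 - ((4 + 20) + 180) = 1/55 - (24 + 180) = 1/55 - 1*204 = 1/55 - 204 = -11219/55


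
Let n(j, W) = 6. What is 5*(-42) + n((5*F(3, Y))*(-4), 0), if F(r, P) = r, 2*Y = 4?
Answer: -204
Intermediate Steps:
Y = 2 (Y = (1/2)*4 = 2)
5*(-42) + n((5*F(3, Y))*(-4), 0) = 5*(-42) + 6 = -210 + 6 = -204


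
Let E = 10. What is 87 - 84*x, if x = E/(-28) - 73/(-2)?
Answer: -2949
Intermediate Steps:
x = 253/7 (x = 10/(-28) - 73/(-2) = 10*(-1/28) - 73*(-½) = -5/14 + 73/2 = 253/7 ≈ 36.143)
87 - 84*x = 87 - 84*253/7 = 87 - 3036 = -2949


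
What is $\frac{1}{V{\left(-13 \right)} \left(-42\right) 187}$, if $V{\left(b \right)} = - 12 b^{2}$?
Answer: $\frac{1}{15927912} \approx 6.2783 \cdot 10^{-8}$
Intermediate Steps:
$\frac{1}{V{\left(-13 \right)} \left(-42\right) 187} = \frac{1}{- 12 \left(-13\right)^{2} \left(-42\right) 187} = \frac{1}{\left(-12\right) 169 \left(-42\right) 187} = \frac{1}{\left(-2028\right) \left(-42\right) 187} = \frac{1}{85176 \cdot 187} = \frac{1}{15927912}$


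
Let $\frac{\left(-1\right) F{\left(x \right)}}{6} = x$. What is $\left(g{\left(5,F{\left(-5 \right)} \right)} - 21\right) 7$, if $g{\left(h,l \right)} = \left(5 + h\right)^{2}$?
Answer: $553$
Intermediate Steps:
$F{\left(x \right)} = - 6 x$
$\left(g{\left(5,F{\left(-5 \right)} \right)} - 21\right) 7 = \left(\left(5 + 5\right)^{2} - 21\right) 7 = \left(10^{2} - 21\right) 7 = \left(100 - 21\right) 7 = 79 \cdot 7 = 553$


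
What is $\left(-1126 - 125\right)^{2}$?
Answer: $1565001$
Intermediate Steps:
$\left(-1126 - 125\right)^{2} = \left(-1251\right)^{2} = 1565001$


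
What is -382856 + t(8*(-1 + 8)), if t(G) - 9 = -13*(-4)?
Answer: -382795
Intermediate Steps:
t(G) = 61 (t(G) = 9 - 13*(-4) = 9 + 52 = 61)
-382856 + t(8*(-1 + 8)) = -382856 + 61 = -382795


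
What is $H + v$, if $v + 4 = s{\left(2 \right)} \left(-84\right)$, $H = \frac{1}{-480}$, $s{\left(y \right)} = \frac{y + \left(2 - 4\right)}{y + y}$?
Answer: $- \frac{1921}{480} \approx -4.0021$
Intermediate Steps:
$s{\left(y \right)} = \frac{-2 + y}{2 y}$ ($s{\left(y \right)} = \frac{y + \left(2 - 4\right)}{2 y} = \left(y - 2\right) \frac{1}{2 y} = \left(-2 + y\right) \frac{1}{2 y} = \frac{-2 + y}{2 y}$)
$H = - \frac{1}{480} \approx -0.0020833$
$v = -4$ ($v = -4 + \frac{-2 + 2}{2 \cdot 2} \left(-84\right) = -4 + \frac{1}{2} \cdot \frac{1}{2} \cdot 0 \left(-84\right) = -4 + 0 \left(-84\right) = -4 + 0 = -4$)
$H + v = - \frac{1}{480} - 4 = - \frac{1921}{480}$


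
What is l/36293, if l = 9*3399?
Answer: 30591/36293 ≈ 0.84289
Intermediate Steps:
l = 30591
l/36293 = 30591/36293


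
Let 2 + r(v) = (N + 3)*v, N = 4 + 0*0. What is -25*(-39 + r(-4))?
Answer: 1725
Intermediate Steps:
N = 4 (N = 4 + 0 = 4)
r(v) = -2 + 7*v (r(v) = -2 + (4 + 3)*v = -2 + 7*v)
-25*(-39 + r(-4)) = -25*(-39 + (-2 + 7*(-4))) = -25*(-39 + (-2 - 28)) = -25*(-39 - 30) = -25*(-69) = 1725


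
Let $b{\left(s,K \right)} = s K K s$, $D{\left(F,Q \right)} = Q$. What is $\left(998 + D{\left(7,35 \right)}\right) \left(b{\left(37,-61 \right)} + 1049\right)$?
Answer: $5263236234$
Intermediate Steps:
$b{\left(s,K \right)} = K^{2} s^{2}$ ($b{\left(s,K \right)} = K s K s = s K^{2} s = K^{2} s^{2}$)
$\left(998 + D{\left(7,35 \right)}\right) \left(b{\left(37,-61 \right)} + 1049\right) = \left(998 + 35\right) \left(\left(-61\right)^{2} \cdot 37^{2} + 1049\right) = 1033 \left(3721 \cdot 1369 + 1049\right) = 1033 \left(5094049 + 1049\right) = 1033 \cdot 5095098 = 5263236234$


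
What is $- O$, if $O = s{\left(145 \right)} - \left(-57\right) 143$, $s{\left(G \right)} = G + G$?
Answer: $-8441$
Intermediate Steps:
$s{\left(G \right)} = 2 G$
$O = 8441$ ($O = 2 \cdot 145 - \left(-57\right) 143 = 290 - -8151 = 290 + 8151 = 8441$)
$- O = \left(-1\right) 8441 = -8441$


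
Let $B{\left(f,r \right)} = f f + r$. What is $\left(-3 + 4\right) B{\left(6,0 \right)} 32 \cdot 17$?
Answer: $19584$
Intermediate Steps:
$B{\left(f,r \right)} = r + f^{2}$ ($B{\left(f,r \right)} = f^{2} + r = r + f^{2}$)
$\left(-3 + 4\right) B{\left(6,0 \right)} 32 \cdot 17 = \left(-3 + 4\right) \left(0 + 6^{2}\right) 32 \cdot 17 = 1 \left(0 + 36\right) 32 \cdot 17 = 1 \cdot 36 \cdot 32 \cdot 17 = 36 \cdot 32 \cdot 17 = 1152 \cdot 17 = 19584$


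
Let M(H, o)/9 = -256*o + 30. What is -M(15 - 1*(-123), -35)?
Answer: -80910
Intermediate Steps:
M(H, o) = 270 - 2304*o (M(H, o) = 9*(-256*o + 30) = 9*(30 - 256*o) = 270 - 2304*o)
-M(15 - 1*(-123), -35) = -(270 - 2304*(-35)) = -(270 + 80640) = -1*80910 = -80910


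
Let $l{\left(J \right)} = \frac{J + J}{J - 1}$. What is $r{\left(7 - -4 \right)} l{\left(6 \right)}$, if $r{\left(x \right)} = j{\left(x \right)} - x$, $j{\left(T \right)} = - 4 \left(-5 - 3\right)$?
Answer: $\frac{252}{5} \approx 50.4$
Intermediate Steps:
$l{\left(J \right)} = \frac{2 J}{-1 + J}$
$j{\left(T \right)} = 32$ ($j{\left(T \right)} = \left(-4\right) \left(-8\right) = 32$)
$r{\left(x \right)} = 32 - x$
$r{\left(7 - -4 \right)} l{\left(6 \right)} = \left(32 - \left(7 - -4\right)\right) 2 \cdot 6 \frac{1}{-1 + 6} = \left(32 - \left(7 + 4\right)\right) 2 \cdot 6 \cdot \frac{1}{5} = \left(32 - 11\right) 2 \cdot 6 \cdot \frac{1}{5} = \left(32 - 11\right) \frac{12}{5} = 21 \cdot \frac{12}{5} = \frac{252}{5}$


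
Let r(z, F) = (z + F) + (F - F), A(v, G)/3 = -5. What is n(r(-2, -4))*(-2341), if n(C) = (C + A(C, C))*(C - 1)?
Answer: -344127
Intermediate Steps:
A(v, G) = -15 (A(v, G) = 3*(-5) = -15)
r(z, F) = F + z (r(z, F) = (F + z) + 0 = F + z)
n(C) = (-1 + C)*(-15 + C) (n(C) = (C - 15)*(C - 1) = (-15 + C)*(-1 + C) = (-1 + C)*(-15 + C))
n(r(-2, -4))*(-2341) = (15 + (-4 - 2)² - 16*(-4 - 2))*(-2341) = (15 + (-6)² - 16*(-6))*(-2341) = (15 + 36 + 96)*(-2341) = 147*(-2341) = -344127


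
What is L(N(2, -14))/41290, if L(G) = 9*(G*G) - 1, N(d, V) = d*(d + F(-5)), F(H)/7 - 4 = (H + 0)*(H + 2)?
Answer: 656099/41290 ≈ 15.890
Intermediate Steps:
F(H) = 28 + 7*H*(2 + H) (F(H) = 28 + 7*((H + 0)*(H + 2)) = 28 + 7*(H*(2 + H)) = 28 + 7*H*(2 + H))
N(d, V) = d*(133 + d) (N(d, V) = d*(d + (28 + 7*(-5)² + 14*(-5))) = d*(d + (28 + 7*25 - 70)) = d*(d + (28 + 175 - 70)) = d*(d + 133) = d*(133 + d))
L(G) = -1 + 9*G² (L(G) = 9*G² - 1 = -1 + 9*G²)
L(N(2, -14))/41290 = (-1 + 9*(2*(133 + 2))²)/41290 = (-1 + 9*(2*135)²)*(1/41290) = (-1 + 9*270²)*(1/41290) = (-1 + 9*72900)*(1/41290) = (-1 + 656100)*(1/41290) = 656099*(1/41290) = 656099/41290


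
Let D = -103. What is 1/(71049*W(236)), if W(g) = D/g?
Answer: -236/7318047 ≈ -3.2249e-5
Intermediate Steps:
W(g) = -103/g
1/(71049*W(236)) = 1/(71049*((-103/236))) = 1/(71049*((-103*1/236))) = 1/(71049*(-103/236)) = (1/71049)*(-236/103) = -236/7318047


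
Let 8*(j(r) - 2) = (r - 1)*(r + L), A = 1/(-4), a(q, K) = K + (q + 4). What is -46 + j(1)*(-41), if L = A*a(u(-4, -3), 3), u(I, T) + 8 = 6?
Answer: -128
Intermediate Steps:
u(I, T) = -2 (u(I, T) = -8 + 6 = -2)
a(q, K) = 4 + K + q (a(q, K) = K + (4 + q) = 4 + K + q)
A = -¼ ≈ -0.25000
L = -5/4 (L = -(4 + 3 - 2)/4 = -¼*5 = -5/4 ≈ -1.2500)
j(r) = 2 + (-1 + r)*(-5/4 + r)/8 (j(r) = 2 + ((r - 1)*(r - 5/4))/8 = 2 + ((-1 + r)*(-5/4 + r))/8 = 2 + (-1 + r)*(-5/4 + r)/8)
-46 + j(1)*(-41) = -46 + (69/32 - 9/32*1 + (⅛)*1²)*(-41) = -46 + (69/32 - 9/32 + (⅛)*1)*(-41) = -46 + (69/32 - 9/32 + ⅛)*(-41) = -46 + 2*(-41) = -46 - 82 = -128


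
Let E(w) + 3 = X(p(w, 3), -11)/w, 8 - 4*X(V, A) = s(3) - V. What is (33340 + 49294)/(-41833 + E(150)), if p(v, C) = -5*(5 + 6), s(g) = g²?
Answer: -6197550/3137707 ≈ -1.9752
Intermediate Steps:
p(v, C) = -55 (p(v, C) = -5*11 = -55)
X(V, A) = -¼ + V/4 (X(V, A) = 2 - (3² - V)/4 = 2 - (9 - V)/4 = 2 + (-9/4 + V/4) = -¼ + V/4)
E(w) = -3 - 14/w (E(w) = -3 + (-¼ + (¼)*(-55))/w = -3 + (-¼ - 55/4)/w = -3 - 14/w)
(33340 + 49294)/(-41833 + E(150)) = (33340 + 49294)/(-41833 + (-3 - 14/150)) = 82634/(-41833 + (-3 - 14*1/150)) = 82634/(-41833 + (-3 - 7/75)) = 82634/(-41833 - 232/75) = 82634/(-3137707/75) = 82634*(-75/3137707) = -6197550/3137707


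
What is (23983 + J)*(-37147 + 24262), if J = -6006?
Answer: -231633645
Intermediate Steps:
(23983 + J)*(-37147 + 24262) = (23983 - 6006)*(-37147 + 24262) = 17977*(-12885) = -231633645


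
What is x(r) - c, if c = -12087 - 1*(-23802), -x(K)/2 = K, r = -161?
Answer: -11393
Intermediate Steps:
x(K) = -2*K
c = 11715 (c = -12087 + 23802 = 11715)
x(r) - c = -2*(-161) - 1*11715 = 322 - 11715 = -11393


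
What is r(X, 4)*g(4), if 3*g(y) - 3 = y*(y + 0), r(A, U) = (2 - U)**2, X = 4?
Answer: 76/3 ≈ 25.333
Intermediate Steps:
g(y) = 1 + y**2/3 (g(y) = 1 + (y*(y + 0))/3 = 1 + (y*y)/3 = 1 + y**2/3)
r(X, 4)*g(4) = (-2 + 4)**2*(1 + (1/3)*4**2) = 2**2*(1 + (1/3)*16) = 4*(1 + 16/3) = 4*(19/3) = 76/3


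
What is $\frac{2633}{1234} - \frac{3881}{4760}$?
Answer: $\frac{3871963}{2936920} \approx 1.3184$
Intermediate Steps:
$\frac{2633}{1234} - \frac{3881}{4760} = \frac{3871963}{2936920}$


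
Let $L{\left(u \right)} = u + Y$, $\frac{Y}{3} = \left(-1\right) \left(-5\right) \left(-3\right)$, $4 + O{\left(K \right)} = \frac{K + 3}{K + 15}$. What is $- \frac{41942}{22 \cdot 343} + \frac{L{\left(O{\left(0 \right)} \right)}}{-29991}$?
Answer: $- \frac{3143785693}{565780215} \approx -5.5565$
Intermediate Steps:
$O{\left(K \right)} = -4 + \frac{3 + K}{15 + K}$ ($O{\left(K \right)} = -4 + \frac{K + 3}{K + 15} = -4 + \frac{3 + K}{15 + K}$)
$Y = -45$ ($Y = 3 \left(-1\right) \left(-5\right) \left(-3\right) = 3 \cdot 5 \left(-3\right) = 3 \left(-15\right) = -45$)
$L{\left(u \right)} = -45 + u$ ($L{\left(u \right)} = u - 45 = -45 + u$)
$- \frac{41942}{22 \cdot 343} + \frac{L{\left(O{\left(0 \right)} \right)}}{-29991} = - \frac{41942}{22 \cdot 343} + \frac{-45 + \frac{3 \left(-19 - 0\right)}{15 + 0}}{-29991} = - \frac{41942}{7546} + \left(-45 + \frac{3 \left(-19 + 0\right)}{15}\right) \left(- \frac{1}{29991}\right) = \left(-41942\right) \frac{1}{7546} + \left(-45 + 3 \cdot \frac{1}{15} \left(-19\right)\right) \left(- \frac{1}{29991}\right) = - \frac{20971}{3773} + \left(-45 - \frac{19}{5}\right) \left(- \frac{1}{29991}\right) = - \frac{20971}{3773} - - \frac{244}{149955} = - \frac{20971}{3773} + \frac{244}{149955} = - \frac{3143785693}{565780215}$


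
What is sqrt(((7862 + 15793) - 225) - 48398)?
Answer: 2*I*sqrt(6242) ≈ 158.01*I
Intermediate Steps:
sqrt(((7862 + 15793) - 225) - 48398) = sqrt((23655 - 225) - 48398) = sqrt(23430 - 48398) = sqrt(-24968) = 2*I*sqrt(6242)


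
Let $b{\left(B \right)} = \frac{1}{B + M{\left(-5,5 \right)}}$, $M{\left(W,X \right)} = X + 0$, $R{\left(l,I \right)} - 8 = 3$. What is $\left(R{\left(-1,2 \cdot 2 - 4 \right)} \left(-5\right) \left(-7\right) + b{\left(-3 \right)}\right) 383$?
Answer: $\frac{295293}{2} \approx 1.4765 \cdot 10^{5}$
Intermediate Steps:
$R{\left(l,I \right)} = 11$ ($R{\left(l,I \right)} = 8 + 3 = 11$)
$M{\left(W,X \right)} = X$
$b{\left(B \right)} = \frac{1}{5 + B}$ ($b{\left(B \right)} = \frac{1}{B + 5} = \frac{1}{5 + B}$)
$\left(R{\left(-1,2 \cdot 2 - 4 \right)} \left(-5\right) \left(-7\right) + b{\left(-3 \right)}\right) 383 = \left(11 \left(-5\right) \left(-7\right) + \frac{1}{5 - 3}\right) 383 = \left(\left(-55\right) \left(-7\right) + \frac{1}{2}\right) 383 = \left(385 + \frac{1}{2}\right) 383 = \frac{771}{2} \cdot 383 = \frac{295293}{2}$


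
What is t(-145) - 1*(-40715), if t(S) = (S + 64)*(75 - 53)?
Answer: 38933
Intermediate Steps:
t(S) = 1408 + 22*S (t(S) = (64 + S)*22 = 1408 + 22*S)
t(-145) - 1*(-40715) = (1408 + 22*(-145)) - 1*(-40715) = (1408 - 3190) + 40715 = -1782 + 40715 = 38933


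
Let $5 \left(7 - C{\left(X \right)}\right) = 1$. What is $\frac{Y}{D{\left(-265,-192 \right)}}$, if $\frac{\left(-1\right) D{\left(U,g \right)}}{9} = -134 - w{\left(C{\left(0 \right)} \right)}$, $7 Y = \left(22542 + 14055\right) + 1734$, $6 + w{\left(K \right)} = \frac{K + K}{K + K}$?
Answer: $\frac{4259}{903} \approx 4.7165$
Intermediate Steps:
$C{\left(X \right)} = \frac{34}{5}$ ($C{\left(X \right)} = 7 - \frac{1}{5} = \frac{34}{5}$)
$w{\left(K \right)} = -5$ ($w{\left(K \right)} = -6 + \frac{K + K}{K + K} = -6 + \frac{2 K}{2 K} = -6 + 2 K \frac{1}{2 K} = -6 + 1 = -5$)
$Y = \frac{38331}{7}$ ($Y = \frac{\left(22542 + 14055\right) + 1734}{7} = \frac{36597 + 1734}{7} = \frac{1}{7} \cdot 38331 = \frac{38331}{7} \approx 5475.9$)
$D{\left(U,g \right)} = 1161$ ($D{\left(U,g \right)} = - 9 \left(-134 - -5\right) = - 9 \left(-134 + 5\right) = \left(-9\right) \left(-129\right) = 1161$)
$\frac{Y}{D{\left(-265,-192 \right)}} = \frac{38331}{7 \cdot 1161} = \frac{38331}{7} \cdot \frac{1}{1161} = \frac{4259}{903}$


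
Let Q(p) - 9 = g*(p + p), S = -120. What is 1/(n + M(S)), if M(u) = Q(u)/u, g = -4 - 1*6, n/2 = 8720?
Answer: 40/696797 ≈ 5.7406e-5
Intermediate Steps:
n = 17440 (n = 2*8720 = 17440)
g = -10 (g = -4 - 6 = -10)
Q(p) = 9 - 20*p (Q(p) = 9 - 10*(p + p) = 9 - 20*p)
M(u) = (9 - 20*u)/u
1/(n + M(S)) = 1/(17440 + (-20 + 9/(-120))) = 1/(17440 + (-20 + 9*(-1/120))) = 1/(17440 + (-20 - 3/40)) = 1/(17440 - 803/40) = 1/(696797/40) = 40/696797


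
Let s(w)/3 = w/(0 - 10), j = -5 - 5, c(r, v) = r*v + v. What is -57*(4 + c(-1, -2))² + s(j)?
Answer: -909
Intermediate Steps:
c(r, v) = v + r*v
j = -10
s(w) = -3*w/10 (s(w) = 3*(w/(0 - 10)) = 3*(w/(-10)) = 3*(-w/10) = -3*w/10)
-57*(4 + c(-1, -2))² + s(j) = -57*(4 - 2*(1 - 1))² - 3/10*(-10) = -57*(4 - 2*0)² + 3 = -57*(4 + 0)² + 3 = -57*4² + 3 = -57*16 + 3 = -912 + 3 = -909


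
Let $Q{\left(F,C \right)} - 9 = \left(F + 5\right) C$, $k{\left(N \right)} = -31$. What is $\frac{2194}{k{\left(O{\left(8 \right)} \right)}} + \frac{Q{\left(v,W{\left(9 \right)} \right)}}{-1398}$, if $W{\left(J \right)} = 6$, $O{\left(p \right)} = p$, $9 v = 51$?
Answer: $- \frac{3069475}{43338} \approx -70.826$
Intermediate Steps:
$v = \frac{17}{3}$ ($v = \frac{1}{9} \cdot 51 = \frac{17}{3} \approx 5.6667$)
$Q{\left(F,C \right)} = 9 + C \left(5 + F\right)$ ($Q{\left(F,C \right)} = 9 + \left(F + 5\right) C = 9 + \left(5 + F\right) C = 9 + C \left(5 + F\right)$)
$\frac{2194}{k{\left(O{\left(8 \right)} \right)}} + \frac{Q{\left(v,W{\left(9 \right)} \right)}}{-1398} = \frac{2194}{-31} + \frac{9 + 5 \cdot 6 + 6 \cdot \frac{17}{3}}{-1398} = 2194 \left(- \frac{1}{31}\right) + \left(9 + 30 + 34\right) \left(- \frac{1}{1398}\right) = - \frac{2194}{31} + 73 \left(- \frac{1}{1398}\right) = - \frac{2194}{31} - \frac{73}{1398} = - \frac{3069475}{43338}$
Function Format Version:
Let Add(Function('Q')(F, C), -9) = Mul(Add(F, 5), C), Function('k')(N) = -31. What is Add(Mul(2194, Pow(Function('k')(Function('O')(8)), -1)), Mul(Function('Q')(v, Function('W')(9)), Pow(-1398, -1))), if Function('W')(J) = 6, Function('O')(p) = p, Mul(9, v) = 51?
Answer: Rational(-3069475, 43338) ≈ -70.826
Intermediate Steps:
v = Rational(17, 3) (v = Mul(Rational(1, 9), 51) = Rational(17, 3) ≈ 5.6667)
Function('Q')(F, C) = Add(9, Mul(C, Add(5, F))) (Function('Q')(F, C) = Add(9, Mul(Add(F, 5), C)) = Add(9, Mul(Add(5, F), C)) = Add(9, Mul(C, Add(5, F))))
Add(Mul(2194, Pow(Function('k')(Function('O')(8)), -1)), Mul(Function('Q')(v, Function('W')(9)), Pow(-1398, -1))) = Add(Mul(2194, Pow(-31, -1)), Mul(Add(9, Mul(5, 6), Mul(6, Rational(17, 3))), Pow(-1398, -1))) = Add(Mul(2194, Rational(-1, 31)), Mul(Add(9, 30, 34), Rational(-1, 1398))) = Add(Rational(-2194, 31), Mul(73, Rational(-1, 1398))) = Add(Rational(-2194, 31), Rational(-73, 1398)) = Rational(-3069475, 43338)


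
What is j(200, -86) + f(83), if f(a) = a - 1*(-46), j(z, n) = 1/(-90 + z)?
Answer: 14191/110 ≈ 129.01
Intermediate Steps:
f(a) = 46 + a (f(a) = a + 46 = 46 + a)
j(200, -86) + f(83) = 1/(-90 + 200) + (46 + 83) = 1/110 + 129 = 14191/110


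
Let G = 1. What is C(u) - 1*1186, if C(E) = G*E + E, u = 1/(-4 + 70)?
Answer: -39137/33 ≈ -1186.0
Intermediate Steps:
u = 1/66 ≈ 0.015152
C(E) = 2*E (C(E) = 1*E + E = E + E = 2*E)
C(u) - 1*1186 = 2*(1/66) - 1*1186 = 1/33 - 1186 = -39137/33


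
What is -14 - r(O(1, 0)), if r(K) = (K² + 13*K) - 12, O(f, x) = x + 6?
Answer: -116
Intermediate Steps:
O(f, x) = 6 + x
r(K) = -12 + K² + 13*K
-14 - r(O(1, 0)) = -14 - (-12 + (6 + 0)² + 13*(6 + 0)) = -14 - (-12 + 6² + 13*6) = -14 - (-12 + 36 + 78) = -14 - 1*102 = -14 - 102 = -116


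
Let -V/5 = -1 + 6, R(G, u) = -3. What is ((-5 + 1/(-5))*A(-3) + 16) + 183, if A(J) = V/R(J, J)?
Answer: 467/3 ≈ 155.67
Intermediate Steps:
V = -25 (V = -5*(-1 + 6) = -5*5 = -25)
A(J) = 25/3 (A(J) = -25/(-3) = -25*(-1/3) = 25/3)
((-5 + 1/(-5))*A(-3) + 16) + 183 = ((-5 + 1/(-5))*(25/3) + 16) + 183 = ((-5 - 1/5)*(25/3) + 16) + 183 = (-26/5*25/3 + 16) + 183 = (-130/3 + 16) + 183 = -82/3 + 183 = 467/3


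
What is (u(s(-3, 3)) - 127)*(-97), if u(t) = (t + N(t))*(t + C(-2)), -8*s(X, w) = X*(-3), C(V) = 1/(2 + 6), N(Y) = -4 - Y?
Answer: 11931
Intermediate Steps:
C(V) = 1/8
s(X, w) = 3*X/8 (s(X, w) = -X*(-3)/8 = -(-3)*X/8 = 3*X/8)
u(t) = -1/2 - 4*t (u(t) = (t + (-4 - t))*(t + 1/8) = -4*(1/8 + t) = -1/2 - 4*t)
(u(s(-3, 3)) - 127)*(-97) = ((-1/2 - 3*(-3)/2) - 127)*(-97) = ((-1/2 - 4*(-9/8)) - 127)*(-97) = ((-1/2 + 9/2) - 127)*(-97) = (4 - 127)*(-97) = -123*(-97) = 11931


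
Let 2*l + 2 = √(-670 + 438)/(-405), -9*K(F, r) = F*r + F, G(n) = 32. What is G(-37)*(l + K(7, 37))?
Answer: -8800/9 - 32*I*√58/405 ≈ -977.78 - 0.60174*I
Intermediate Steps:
K(F, r) = -F/9 - F*r/9 (K(F, r) = -(F*r + F)/9 = -(F + F*r)/9 = -F/9 - F*r/9)
l = -1 - I*√58/405 (l = -1 + (√(-670 + 438)/(-405))/2 = -1 + (√(-232)*(-1/405))/2 = -1 + ((2*I*√58)*(-1/405))/2 = -1 + (-2*I*√58/405)/2 = -1 - I*√58/405 ≈ -1.0 - 0.018804*I)
G(-37)*(l + K(7, 37)) = 32*((-1 - I*√58/405) - ⅑*7*(1 + 37)) = 32*((-1 - I*√58/405) - ⅑*7*38) = 32*((-1 - I*√58/405) - 266/9) = 32*(-275/9 - I*√58/405) = -8800/9 - 32*I*√58/405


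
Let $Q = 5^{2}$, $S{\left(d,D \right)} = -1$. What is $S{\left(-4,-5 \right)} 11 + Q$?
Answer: $14$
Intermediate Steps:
$Q = 25$
$S{\left(-4,-5 \right)} 11 + Q = \left(-1\right) 11 + 25 = -11 + 25 = 14$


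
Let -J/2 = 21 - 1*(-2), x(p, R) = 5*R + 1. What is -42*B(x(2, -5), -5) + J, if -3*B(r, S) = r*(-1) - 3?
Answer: 248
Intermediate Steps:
x(p, R) = 1 + 5*R
B(r, S) = 1 + r/3 (B(r, S) = -(r*(-1) - 3)/3 = -(-r - 3)/3 = -(-3 - r)/3 = 1 + r/3)
J = -46 (J = -2*(21 - 1*(-2)) = -2*(21 + 2) = -2*23 = -46)
-42*B(x(2, -5), -5) + J = -42*(1 + (1 + 5*(-5))/3) - 46 = -42*(1 + (1 - 25)/3) - 46 = -42*(1 + (1/3)*(-24)) - 46 = -42*(1 - 8) - 46 = -42*(-7) - 46 = 294 - 46 = 248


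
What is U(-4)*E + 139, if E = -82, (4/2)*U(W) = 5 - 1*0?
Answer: -66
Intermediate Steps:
U(W) = 5/2 (U(W) = (5 - 1*0)/2 = (5 + 0)/2 = (1/2)*5 = 5/2)
U(-4)*E + 139 = (5/2)*(-82) + 139 = -205 + 139 = -66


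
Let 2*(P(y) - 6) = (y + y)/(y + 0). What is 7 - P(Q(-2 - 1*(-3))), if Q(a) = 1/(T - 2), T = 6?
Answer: 0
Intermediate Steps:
Q(a) = ¼ (Q(a) = 1/(6 - 2) = 1/4 = ¼)
P(y) = 7 (P(y) = 6 + ((y + y)/(y + 0))/2 = 6 + ((2*y)/y)/2 = 6 + (½)*2 = 6 + 1 = 7)
7 - P(Q(-2 - 1*(-3))) = 7 - 1*7 = 7 - 7 = 0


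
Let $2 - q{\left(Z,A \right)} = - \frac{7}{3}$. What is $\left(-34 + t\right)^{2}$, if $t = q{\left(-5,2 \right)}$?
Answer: $\frac{7921}{9} \approx 880.11$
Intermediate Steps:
$q{\left(Z,A \right)} = \frac{13}{3}$ ($q{\left(Z,A \right)} = 2 - - \frac{7}{3} = 2 + \frac{7}{3} = \frac{13}{3}$)
$t = \frac{13}{3} \approx 4.3333$
$\left(-34 + t\right)^{2} = \left(-34 + \frac{13}{3}\right)^{2} = \left(- \frac{89}{3}\right)^{2} = \frac{7921}{9}$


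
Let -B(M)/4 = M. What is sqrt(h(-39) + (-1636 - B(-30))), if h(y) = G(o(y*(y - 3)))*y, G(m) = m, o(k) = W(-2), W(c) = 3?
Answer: I*sqrt(1873) ≈ 43.278*I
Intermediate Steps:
o(k) = 3
B(M) = -4*M
h(y) = 3*y
sqrt(h(-39) + (-1636 - B(-30))) = sqrt(3*(-39) + (-1636 - (-4)*(-30))) = sqrt(-117 + (-1636 - 1*120)) = sqrt(-117 + (-1636 - 120)) = sqrt(-117 - 1756) = sqrt(-1873) = I*sqrt(1873)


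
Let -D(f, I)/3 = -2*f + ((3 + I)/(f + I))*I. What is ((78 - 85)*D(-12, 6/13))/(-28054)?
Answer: -32571/1823510 ≈ -0.017862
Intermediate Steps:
D(f, I) = 6*f - 3*I*(3 + I)/(I + f) (D(f, I) = -3*(-2*f + ((3 + I)/(f + I))*I) = -3*(-2*f + ((3 + I)/(I + f))*I) = -3*(-2*f + I*(3 + I)/(I + f)) = 6*f - 3*I*(3 + I)/(I + f))
((78 - 85)*D(-12, 6/13))/(-28054) = ((78 - 85)*(3*(-(6/13)² - 18/13 + 2*(-12)² + 2*(6/13)*(-12))/(6/13 - 12)))/(-28054) = -21*(-(6*(1/13))² - 18/13 + 2*144 + 2*(6*(1/13))*(-12))/(6*(1/13) - 12)*(-1/28054) = -21*(-(6/13)² - 3*6/13 + 288 + 2*(6/13)*(-12))/(6/13 - 12)*(-1/28054) = -21*(-1*36/169 - 18/13 + 288 - 144/13)/(-150/13)*(-1/28054) = -21*(-13)*(-36/169 - 18/13 + 288 - 144/13)/150*(-1/28054) = -21*(-13)*46530/(150*169)*(-1/28054) = -7*(-4653/65)*(-1/28054) = (32571/65)*(-1/28054) = -32571/1823510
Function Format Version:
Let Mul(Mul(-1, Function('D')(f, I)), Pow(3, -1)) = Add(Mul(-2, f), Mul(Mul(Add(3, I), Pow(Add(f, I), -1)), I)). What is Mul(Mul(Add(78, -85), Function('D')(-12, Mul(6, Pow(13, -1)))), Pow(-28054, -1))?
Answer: Rational(-32571, 1823510) ≈ -0.017862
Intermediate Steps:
Function('D')(f, I) = Add(Mul(6, f), Mul(-3, I, Pow(Add(I, f), -1), Add(3, I))) (Function('D')(f, I) = Mul(-3, Add(Mul(-2, f), Mul(Mul(Add(3, I), Pow(Add(f, I), -1)), I))) = Mul(-3, Add(Mul(-2, f), Mul(Mul(Add(3, I), Pow(Add(I, f), -1)), I))) = Mul(-3, Add(Mul(-2, f), Mul(Mul(Pow(Add(I, f), -1), Add(3, I)), I))) = Mul(-3, Add(Mul(-2, f), Mul(I, Pow(Add(I, f), -1), Add(3, I)))) = Add(Mul(6, f), Mul(-3, I, Pow(Add(I, f), -1), Add(3, I))))
Mul(Mul(Add(78, -85), Function('D')(-12, Mul(6, Pow(13, -1)))), Pow(-28054, -1)) = Mul(Mul(Add(78, -85), Mul(3, Pow(Add(Mul(6, Pow(13, -1)), -12), -1), Add(Mul(-1, Pow(Mul(6, Pow(13, -1)), 2)), Mul(-3, Mul(6, Pow(13, -1))), Mul(2, Pow(-12, 2)), Mul(2, Mul(6, Pow(13, -1)), -12)))), Pow(-28054, -1)) = Mul(Mul(-7, Mul(3, Pow(Add(Mul(6, Rational(1, 13)), -12), -1), Add(Mul(-1, Pow(Mul(6, Rational(1, 13)), 2)), Mul(-3, Mul(6, Rational(1, 13))), Mul(2, 144), Mul(2, Mul(6, Rational(1, 13)), -12)))), Rational(-1, 28054)) = Mul(Mul(-7, Mul(3, Pow(Add(Rational(6, 13), -12), -1), Add(Mul(-1, Pow(Rational(6, 13), 2)), Mul(-3, Rational(6, 13)), 288, Mul(2, Rational(6, 13), -12)))), Rational(-1, 28054)) = Mul(Mul(-7, Mul(3, Pow(Rational(-150, 13), -1), Add(Mul(-1, Rational(36, 169)), Rational(-18, 13), 288, Rational(-144, 13)))), Rational(-1, 28054)) = Mul(Mul(-7, Mul(3, Rational(-13, 150), Add(Rational(-36, 169), Rational(-18, 13), 288, Rational(-144, 13)))), Rational(-1, 28054)) = Mul(Mul(-7, Mul(3, Rational(-13, 150), Rational(46530, 169))), Rational(-1, 28054)) = Mul(Mul(-7, Rational(-4653, 65)), Rational(-1, 28054)) = Mul(Rational(32571, 65), Rational(-1, 28054)) = Rational(-32571, 1823510)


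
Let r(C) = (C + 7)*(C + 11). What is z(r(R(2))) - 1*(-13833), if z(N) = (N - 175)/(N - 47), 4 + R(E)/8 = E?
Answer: 13898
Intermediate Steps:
R(E) = -32 + 8*E
r(C) = (7 + C)*(11 + C)
z(N) = (-175 + N)/(-47 + N)
z(r(R(2))) - 1*(-13833) = (-175 + (77 + (-32 + 8*2)² + 18*(-32 + 8*2)))/(-47 + (77 + (-32 + 8*2)² + 18*(-32 + 8*2))) - 1*(-13833) = (-175 + (77 + (-32 + 16)² + 18*(-32 + 16)))/(-47 + (77 + (-32 + 16)² + 18*(-32 + 16))) + 13833 = (-175 + (77 + (-16)² + 18*(-16)))/(-47 + (77 + (-16)² + 18*(-16))) + 13833 = (-175 + (77 + 256 - 288))/(-47 + (77 + 256 - 288)) + 13833 = (-175 + 45)/(-47 + 45) + 13833 = -130/(-2) + 13833 = -½*(-130) + 13833 = 65 + 13833 = 13898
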